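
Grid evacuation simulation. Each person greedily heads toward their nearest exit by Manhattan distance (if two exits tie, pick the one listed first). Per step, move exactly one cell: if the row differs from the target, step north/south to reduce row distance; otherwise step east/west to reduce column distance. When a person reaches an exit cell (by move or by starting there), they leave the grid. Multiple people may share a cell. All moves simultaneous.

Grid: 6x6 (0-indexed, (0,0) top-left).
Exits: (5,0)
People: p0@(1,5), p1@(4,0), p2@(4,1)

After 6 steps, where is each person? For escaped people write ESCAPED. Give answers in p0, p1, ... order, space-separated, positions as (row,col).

Step 1: p0:(1,5)->(2,5) | p1:(4,0)->(5,0)->EXIT | p2:(4,1)->(5,1)
Step 2: p0:(2,5)->(3,5) | p1:escaped | p2:(5,1)->(5,0)->EXIT
Step 3: p0:(3,5)->(4,5) | p1:escaped | p2:escaped
Step 4: p0:(4,5)->(5,5) | p1:escaped | p2:escaped
Step 5: p0:(5,5)->(5,4) | p1:escaped | p2:escaped
Step 6: p0:(5,4)->(5,3) | p1:escaped | p2:escaped

(5,3) ESCAPED ESCAPED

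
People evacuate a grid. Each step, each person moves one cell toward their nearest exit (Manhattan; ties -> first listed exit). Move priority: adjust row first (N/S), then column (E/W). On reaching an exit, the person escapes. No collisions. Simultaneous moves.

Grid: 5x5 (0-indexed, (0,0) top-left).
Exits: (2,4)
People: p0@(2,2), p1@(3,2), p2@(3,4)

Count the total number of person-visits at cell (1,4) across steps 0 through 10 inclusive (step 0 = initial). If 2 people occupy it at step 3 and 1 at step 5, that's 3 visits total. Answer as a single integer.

Answer: 0

Derivation:
Step 0: p0@(2,2) p1@(3,2) p2@(3,4) -> at (1,4): 0 [-], cum=0
Step 1: p0@(2,3) p1@(2,2) p2@ESC -> at (1,4): 0 [-], cum=0
Step 2: p0@ESC p1@(2,3) p2@ESC -> at (1,4): 0 [-], cum=0
Step 3: p0@ESC p1@ESC p2@ESC -> at (1,4): 0 [-], cum=0
Total visits = 0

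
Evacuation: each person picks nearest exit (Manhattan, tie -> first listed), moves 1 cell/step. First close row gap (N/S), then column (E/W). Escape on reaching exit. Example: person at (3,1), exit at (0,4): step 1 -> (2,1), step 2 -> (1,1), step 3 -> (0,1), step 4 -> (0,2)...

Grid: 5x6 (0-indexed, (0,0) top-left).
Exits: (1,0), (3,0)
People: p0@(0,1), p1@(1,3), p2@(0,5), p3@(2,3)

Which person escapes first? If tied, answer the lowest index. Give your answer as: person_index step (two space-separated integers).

Answer: 0 2

Derivation:
Step 1: p0:(0,1)->(1,1) | p1:(1,3)->(1,2) | p2:(0,5)->(1,5) | p3:(2,3)->(1,3)
Step 2: p0:(1,1)->(1,0)->EXIT | p1:(1,2)->(1,1) | p2:(1,5)->(1,4) | p3:(1,3)->(1,2)
Step 3: p0:escaped | p1:(1,1)->(1,0)->EXIT | p2:(1,4)->(1,3) | p3:(1,2)->(1,1)
Step 4: p0:escaped | p1:escaped | p2:(1,3)->(1,2) | p3:(1,1)->(1,0)->EXIT
Step 5: p0:escaped | p1:escaped | p2:(1,2)->(1,1) | p3:escaped
Step 6: p0:escaped | p1:escaped | p2:(1,1)->(1,0)->EXIT | p3:escaped
Exit steps: [2, 3, 6, 4]
First to escape: p0 at step 2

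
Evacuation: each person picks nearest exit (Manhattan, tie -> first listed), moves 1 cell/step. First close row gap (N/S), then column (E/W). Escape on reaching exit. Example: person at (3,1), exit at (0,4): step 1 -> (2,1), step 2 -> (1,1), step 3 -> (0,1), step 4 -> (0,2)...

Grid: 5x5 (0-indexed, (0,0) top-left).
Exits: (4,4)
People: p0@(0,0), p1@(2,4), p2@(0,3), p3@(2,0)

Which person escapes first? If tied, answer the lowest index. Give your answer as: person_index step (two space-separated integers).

Answer: 1 2

Derivation:
Step 1: p0:(0,0)->(1,0) | p1:(2,4)->(3,4) | p2:(0,3)->(1,3) | p3:(2,0)->(3,0)
Step 2: p0:(1,0)->(2,0) | p1:(3,4)->(4,4)->EXIT | p2:(1,3)->(2,3) | p3:(3,0)->(4,0)
Step 3: p0:(2,0)->(3,0) | p1:escaped | p2:(2,3)->(3,3) | p3:(4,0)->(4,1)
Step 4: p0:(3,0)->(4,0) | p1:escaped | p2:(3,3)->(4,3) | p3:(4,1)->(4,2)
Step 5: p0:(4,0)->(4,1) | p1:escaped | p2:(4,3)->(4,4)->EXIT | p3:(4,2)->(4,3)
Step 6: p0:(4,1)->(4,2) | p1:escaped | p2:escaped | p3:(4,3)->(4,4)->EXIT
Step 7: p0:(4,2)->(4,3) | p1:escaped | p2:escaped | p3:escaped
Step 8: p0:(4,3)->(4,4)->EXIT | p1:escaped | p2:escaped | p3:escaped
Exit steps: [8, 2, 5, 6]
First to escape: p1 at step 2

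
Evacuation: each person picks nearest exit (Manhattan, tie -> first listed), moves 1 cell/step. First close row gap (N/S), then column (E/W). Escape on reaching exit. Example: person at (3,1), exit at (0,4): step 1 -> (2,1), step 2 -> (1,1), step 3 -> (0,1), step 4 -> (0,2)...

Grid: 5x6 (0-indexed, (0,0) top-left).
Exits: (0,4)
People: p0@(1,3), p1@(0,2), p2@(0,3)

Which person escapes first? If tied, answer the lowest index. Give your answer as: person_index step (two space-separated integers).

Step 1: p0:(1,3)->(0,3) | p1:(0,2)->(0,3) | p2:(0,3)->(0,4)->EXIT
Step 2: p0:(0,3)->(0,4)->EXIT | p1:(0,3)->(0,4)->EXIT | p2:escaped
Exit steps: [2, 2, 1]
First to escape: p2 at step 1

Answer: 2 1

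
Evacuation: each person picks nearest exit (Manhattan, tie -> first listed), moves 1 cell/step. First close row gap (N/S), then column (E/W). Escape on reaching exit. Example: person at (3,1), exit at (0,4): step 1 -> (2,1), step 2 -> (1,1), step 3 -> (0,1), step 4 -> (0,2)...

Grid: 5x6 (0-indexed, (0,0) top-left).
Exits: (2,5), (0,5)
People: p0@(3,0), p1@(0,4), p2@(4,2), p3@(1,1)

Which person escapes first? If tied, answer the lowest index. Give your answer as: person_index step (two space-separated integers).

Step 1: p0:(3,0)->(2,0) | p1:(0,4)->(0,5)->EXIT | p2:(4,2)->(3,2) | p3:(1,1)->(2,1)
Step 2: p0:(2,0)->(2,1) | p1:escaped | p2:(3,2)->(2,2) | p3:(2,1)->(2,2)
Step 3: p0:(2,1)->(2,2) | p1:escaped | p2:(2,2)->(2,3) | p3:(2,2)->(2,3)
Step 4: p0:(2,2)->(2,3) | p1:escaped | p2:(2,3)->(2,4) | p3:(2,3)->(2,4)
Step 5: p0:(2,3)->(2,4) | p1:escaped | p2:(2,4)->(2,5)->EXIT | p3:(2,4)->(2,5)->EXIT
Step 6: p0:(2,4)->(2,5)->EXIT | p1:escaped | p2:escaped | p3:escaped
Exit steps: [6, 1, 5, 5]
First to escape: p1 at step 1

Answer: 1 1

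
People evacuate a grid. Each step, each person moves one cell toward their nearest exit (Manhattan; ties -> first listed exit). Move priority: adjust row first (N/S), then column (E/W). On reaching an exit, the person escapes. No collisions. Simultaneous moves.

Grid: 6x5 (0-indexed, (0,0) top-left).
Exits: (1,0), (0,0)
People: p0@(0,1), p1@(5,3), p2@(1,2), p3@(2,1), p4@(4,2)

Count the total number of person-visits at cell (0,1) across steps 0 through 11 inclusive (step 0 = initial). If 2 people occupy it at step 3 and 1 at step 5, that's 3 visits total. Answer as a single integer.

Step 0: p0@(0,1) p1@(5,3) p2@(1,2) p3@(2,1) p4@(4,2) -> at (0,1): 1 [p0], cum=1
Step 1: p0@ESC p1@(4,3) p2@(1,1) p3@(1,1) p4@(3,2) -> at (0,1): 0 [-], cum=1
Step 2: p0@ESC p1@(3,3) p2@ESC p3@ESC p4@(2,2) -> at (0,1): 0 [-], cum=1
Step 3: p0@ESC p1@(2,3) p2@ESC p3@ESC p4@(1,2) -> at (0,1): 0 [-], cum=1
Step 4: p0@ESC p1@(1,3) p2@ESC p3@ESC p4@(1,1) -> at (0,1): 0 [-], cum=1
Step 5: p0@ESC p1@(1,2) p2@ESC p3@ESC p4@ESC -> at (0,1): 0 [-], cum=1
Step 6: p0@ESC p1@(1,1) p2@ESC p3@ESC p4@ESC -> at (0,1): 0 [-], cum=1
Step 7: p0@ESC p1@ESC p2@ESC p3@ESC p4@ESC -> at (0,1): 0 [-], cum=1
Total visits = 1

Answer: 1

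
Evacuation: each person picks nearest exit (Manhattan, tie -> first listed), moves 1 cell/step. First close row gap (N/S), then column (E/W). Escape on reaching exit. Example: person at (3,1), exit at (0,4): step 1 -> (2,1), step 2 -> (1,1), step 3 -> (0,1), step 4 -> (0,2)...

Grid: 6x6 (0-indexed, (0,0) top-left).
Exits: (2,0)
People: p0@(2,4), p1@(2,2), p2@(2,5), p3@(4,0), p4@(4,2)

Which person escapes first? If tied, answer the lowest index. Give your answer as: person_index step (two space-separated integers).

Answer: 1 2

Derivation:
Step 1: p0:(2,4)->(2,3) | p1:(2,2)->(2,1) | p2:(2,5)->(2,4) | p3:(4,0)->(3,0) | p4:(4,2)->(3,2)
Step 2: p0:(2,3)->(2,2) | p1:(2,1)->(2,0)->EXIT | p2:(2,4)->(2,3) | p3:(3,0)->(2,0)->EXIT | p4:(3,2)->(2,2)
Step 3: p0:(2,2)->(2,1) | p1:escaped | p2:(2,3)->(2,2) | p3:escaped | p4:(2,2)->(2,1)
Step 4: p0:(2,1)->(2,0)->EXIT | p1:escaped | p2:(2,2)->(2,1) | p3:escaped | p4:(2,1)->(2,0)->EXIT
Step 5: p0:escaped | p1:escaped | p2:(2,1)->(2,0)->EXIT | p3:escaped | p4:escaped
Exit steps: [4, 2, 5, 2, 4]
First to escape: p1 at step 2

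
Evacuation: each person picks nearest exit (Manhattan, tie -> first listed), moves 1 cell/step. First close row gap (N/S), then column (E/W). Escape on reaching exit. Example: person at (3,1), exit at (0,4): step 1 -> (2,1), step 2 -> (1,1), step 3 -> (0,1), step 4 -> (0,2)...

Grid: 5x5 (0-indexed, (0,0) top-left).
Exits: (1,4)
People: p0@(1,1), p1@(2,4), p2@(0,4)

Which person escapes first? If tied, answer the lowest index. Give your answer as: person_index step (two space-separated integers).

Answer: 1 1

Derivation:
Step 1: p0:(1,1)->(1,2) | p1:(2,4)->(1,4)->EXIT | p2:(0,4)->(1,4)->EXIT
Step 2: p0:(1,2)->(1,3) | p1:escaped | p2:escaped
Step 3: p0:(1,3)->(1,4)->EXIT | p1:escaped | p2:escaped
Exit steps: [3, 1, 1]
First to escape: p1 at step 1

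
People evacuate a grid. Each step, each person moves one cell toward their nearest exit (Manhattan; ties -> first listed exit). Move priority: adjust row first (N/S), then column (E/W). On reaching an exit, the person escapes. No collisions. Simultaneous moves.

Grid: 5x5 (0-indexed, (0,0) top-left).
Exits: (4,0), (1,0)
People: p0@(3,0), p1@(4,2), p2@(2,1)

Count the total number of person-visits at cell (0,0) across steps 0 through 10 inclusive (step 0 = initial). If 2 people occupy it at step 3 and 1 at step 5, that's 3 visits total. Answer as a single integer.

Answer: 0

Derivation:
Step 0: p0@(3,0) p1@(4,2) p2@(2,1) -> at (0,0): 0 [-], cum=0
Step 1: p0@ESC p1@(4,1) p2@(1,1) -> at (0,0): 0 [-], cum=0
Step 2: p0@ESC p1@ESC p2@ESC -> at (0,0): 0 [-], cum=0
Total visits = 0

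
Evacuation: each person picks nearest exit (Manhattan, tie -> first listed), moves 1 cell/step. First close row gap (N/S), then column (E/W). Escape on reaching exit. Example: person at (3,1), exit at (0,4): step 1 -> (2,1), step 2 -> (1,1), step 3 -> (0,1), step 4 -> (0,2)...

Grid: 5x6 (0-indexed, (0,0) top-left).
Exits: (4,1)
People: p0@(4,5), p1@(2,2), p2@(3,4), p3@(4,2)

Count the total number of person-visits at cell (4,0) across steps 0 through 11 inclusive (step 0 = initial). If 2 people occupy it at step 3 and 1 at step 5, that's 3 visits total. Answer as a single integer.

Answer: 0

Derivation:
Step 0: p0@(4,5) p1@(2,2) p2@(3,4) p3@(4,2) -> at (4,0): 0 [-], cum=0
Step 1: p0@(4,4) p1@(3,2) p2@(4,4) p3@ESC -> at (4,0): 0 [-], cum=0
Step 2: p0@(4,3) p1@(4,2) p2@(4,3) p3@ESC -> at (4,0): 0 [-], cum=0
Step 3: p0@(4,2) p1@ESC p2@(4,2) p3@ESC -> at (4,0): 0 [-], cum=0
Step 4: p0@ESC p1@ESC p2@ESC p3@ESC -> at (4,0): 0 [-], cum=0
Total visits = 0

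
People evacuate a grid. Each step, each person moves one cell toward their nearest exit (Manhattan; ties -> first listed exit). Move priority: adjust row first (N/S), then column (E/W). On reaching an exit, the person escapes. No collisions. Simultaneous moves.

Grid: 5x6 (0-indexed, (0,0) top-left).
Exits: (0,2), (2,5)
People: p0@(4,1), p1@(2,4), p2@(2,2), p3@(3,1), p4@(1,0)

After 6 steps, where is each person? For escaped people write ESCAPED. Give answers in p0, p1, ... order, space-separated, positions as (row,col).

Step 1: p0:(4,1)->(3,1) | p1:(2,4)->(2,5)->EXIT | p2:(2,2)->(1,2) | p3:(3,1)->(2,1) | p4:(1,0)->(0,0)
Step 2: p0:(3,1)->(2,1) | p1:escaped | p2:(1,2)->(0,2)->EXIT | p3:(2,1)->(1,1) | p4:(0,0)->(0,1)
Step 3: p0:(2,1)->(1,1) | p1:escaped | p2:escaped | p3:(1,1)->(0,1) | p4:(0,1)->(0,2)->EXIT
Step 4: p0:(1,1)->(0,1) | p1:escaped | p2:escaped | p3:(0,1)->(0,2)->EXIT | p4:escaped
Step 5: p0:(0,1)->(0,2)->EXIT | p1:escaped | p2:escaped | p3:escaped | p4:escaped

ESCAPED ESCAPED ESCAPED ESCAPED ESCAPED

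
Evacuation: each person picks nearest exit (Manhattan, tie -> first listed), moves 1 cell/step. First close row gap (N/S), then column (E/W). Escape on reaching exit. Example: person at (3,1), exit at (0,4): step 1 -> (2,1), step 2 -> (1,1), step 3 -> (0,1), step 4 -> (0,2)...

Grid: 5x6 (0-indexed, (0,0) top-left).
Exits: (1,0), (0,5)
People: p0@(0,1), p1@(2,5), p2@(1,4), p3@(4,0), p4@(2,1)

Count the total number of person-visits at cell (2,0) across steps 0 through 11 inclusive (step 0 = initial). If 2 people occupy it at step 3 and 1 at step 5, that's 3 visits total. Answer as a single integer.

Answer: 1

Derivation:
Step 0: p0@(0,1) p1@(2,5) p2@(1,4) p3@(4,0) p4@(2,1) -> at (2,0): 0 [-], cum=0
Step 1: p0@(1,1) p1@(1,5) p2@(0,4) p3@(3,0) p4@(1,1) -> at (2,0): 0 [-], cum=0
Step 2: p0@ESC p1@ESC p2@ESC p3@(2,0) p4@ESC -> at (2,0): 1 [p3], cum=1
Step 3: p0@ESC p1@ESC p2@ESC p3@ESC p4@ESC -> at (2,0): 0 [-], cum=1
Total visits = 1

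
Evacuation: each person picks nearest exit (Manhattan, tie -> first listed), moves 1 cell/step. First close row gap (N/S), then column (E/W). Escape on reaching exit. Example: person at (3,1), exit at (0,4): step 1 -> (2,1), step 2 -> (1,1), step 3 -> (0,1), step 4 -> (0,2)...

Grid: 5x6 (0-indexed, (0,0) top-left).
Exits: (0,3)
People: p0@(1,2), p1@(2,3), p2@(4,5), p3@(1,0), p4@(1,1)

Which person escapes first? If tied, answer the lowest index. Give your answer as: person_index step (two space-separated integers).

Answer: 0 2

Derivation:
Step 1: p0:(1,2)->(0,2) | p1:(2,3)->(1,3) | p2:(4,5)->(3,5) | p3:(1,0)->(0,0) | p4:(1,1)->(0,1)
Step 2: p0:(0,2)->(0,3)->EXIT | p1:(1,3)->(0,3)->EXIT | p2:(3,5)->(2,5) | p3:(0,0)->(0,1) | p4:(0,1)->(0,2)
Step 3: p0:escaped | p1:escaped | p2:(2,5)->(1,5) | p3:(0,1)->(0,2) | p4:(0,2)->(0,3)->EXIT
Step 4: p0:escaped | p1:escaped | p2:(1,5)->(0,5) | p3:(0,2)->(0,3)->EXIT | p4:escaped
Step 5: p0:escaped | p1:escaped | p2:(0,5)->(0,4) | p3:escaped | p4:escaped
Step 6: p0:escaped | p1:escaped | p2:(0,4)->(0,3)->EXIT | p3:escaped | p4:escaped
Exit steps: [2, 2, 6, 4, 3]
First to escape: p0 at step 2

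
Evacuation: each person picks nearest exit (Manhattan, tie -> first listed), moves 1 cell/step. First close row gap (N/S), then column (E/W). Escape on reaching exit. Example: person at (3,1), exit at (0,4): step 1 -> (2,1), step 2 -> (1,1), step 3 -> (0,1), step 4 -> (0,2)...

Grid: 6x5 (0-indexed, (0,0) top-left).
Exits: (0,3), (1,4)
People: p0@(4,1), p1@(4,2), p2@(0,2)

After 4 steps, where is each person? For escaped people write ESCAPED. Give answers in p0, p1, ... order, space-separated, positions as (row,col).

Step 1: p0:(4,1)->(3,1) | p1:(4,2)->(3,2) | p2:(0,2)->(0,3)->EXIT
Step 2: p0:(3,1)->(2,1) | p1:(3,2)->(2,2) | p2:escaped
Step 3: p0:(2,1)->(1,1) | p1:(2,2)->(1,2) | p2:escaped
Step 4: p0:(1,1)->(0,1) | p1:(1,2)->(0,2) | p2:escaped

(0,1) (0,2) ESCAPED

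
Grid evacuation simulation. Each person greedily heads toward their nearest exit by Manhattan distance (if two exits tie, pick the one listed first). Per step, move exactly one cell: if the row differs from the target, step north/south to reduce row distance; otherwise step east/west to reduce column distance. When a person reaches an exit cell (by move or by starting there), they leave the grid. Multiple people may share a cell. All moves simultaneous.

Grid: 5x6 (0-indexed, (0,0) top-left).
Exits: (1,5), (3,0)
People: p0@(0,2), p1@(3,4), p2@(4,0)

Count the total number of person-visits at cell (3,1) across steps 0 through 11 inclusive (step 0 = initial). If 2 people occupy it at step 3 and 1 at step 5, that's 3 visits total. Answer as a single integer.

Step 0: p0@(0,2) p1@(3,4) p2@(4,0) -> at (3,1): 0 [-], cum=0
Step 1: p0@(1,2) p1@(2,4) p2@ESC -> at (3,1): 0 [-], cum=0
Step 2: p0@(1,3) p1@(1,4) p2@ESC -> at (3,1): 0 [-], cum=0
Step 3: p0@(1,4) p1@ESC p2@ESC -> at (3,1): 0 [-], cum=0
Step 4: p0@ESC p1@ESC p2@ESC -> at (3,1): 0 [-], cum=0
Total visits = 0

Answer: 0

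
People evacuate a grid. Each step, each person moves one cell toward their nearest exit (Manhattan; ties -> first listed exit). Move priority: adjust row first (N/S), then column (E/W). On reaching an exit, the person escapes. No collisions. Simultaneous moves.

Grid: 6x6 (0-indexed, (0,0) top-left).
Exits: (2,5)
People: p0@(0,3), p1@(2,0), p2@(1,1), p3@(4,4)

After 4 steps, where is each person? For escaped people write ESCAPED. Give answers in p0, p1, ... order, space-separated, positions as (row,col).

Step 1: p0:(0,3)->(1,3) | p1:(2,0)->(2,1) | p2:(1,1)->(2,1) | p3:(4,4)->(3,4)
Step 2: p0:(1,3)->(2,3) | p1:(2,1)->(2,2) | p2:(2,1)->(2,2) | p3:(3,4)->(2,4)
Step 3: p0:(2,3)->(2,4) | p1:(2,2)->(2,3) | p2:(2,2)->(2,3) | p3:(2,4)->(2,5)->EXIT
Step 4: p0:(2,4)->(2,5)->EXIT | p1:(2,3)->(2,4) | p2:(2,3)->(2,4) | p3:escaped

ESCAPED (2,4) (2,4) ESCAPED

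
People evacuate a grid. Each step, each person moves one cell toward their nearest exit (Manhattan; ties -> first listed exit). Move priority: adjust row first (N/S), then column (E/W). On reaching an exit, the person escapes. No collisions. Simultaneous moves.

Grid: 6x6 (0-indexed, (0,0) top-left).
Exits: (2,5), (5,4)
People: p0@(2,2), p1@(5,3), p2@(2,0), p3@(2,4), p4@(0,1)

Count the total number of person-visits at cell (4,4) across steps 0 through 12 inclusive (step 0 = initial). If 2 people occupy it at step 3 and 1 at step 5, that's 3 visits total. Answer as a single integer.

Step 0: p0@(2,2) p1@(5,3) p2@(2,0) p3@(2,4) p4@(0,1) -> at (4,4): 0 [-], cum=0
Step 1: p0@(2,3) p1@ESC p2@(2,1) p3@ESC p4@(1,1) -> at (4,4): 0 [-], cum=0
Step 2: p0@(2,4) p1@ESC p2@(2,2) p3@ESC p4@(2,1) -> at (4,4): 0 [-], cum=0
Step 3: p0@ESC p1@ESC p2@(2,3) p3@ESC p4@(2,2) -> at (4,4): 0 [-], cum=0
Step 4: p0@ESC p1@ESC p2@(2,4) p3@ESC p4@(2,3) -> at (4,4): 0 [-], cum=0
Step 5: p0@ESC p1@ESC p2@ESC p3@ESC p4@(2,4) -> at (4,4): 0 [-], cum=0
Step 6: p0@ESC p1@ESC p2@ESC p3@ESC p4@ESC -> at (4,4): 0 [-], cum=0
Total visits = 0

Answer: 0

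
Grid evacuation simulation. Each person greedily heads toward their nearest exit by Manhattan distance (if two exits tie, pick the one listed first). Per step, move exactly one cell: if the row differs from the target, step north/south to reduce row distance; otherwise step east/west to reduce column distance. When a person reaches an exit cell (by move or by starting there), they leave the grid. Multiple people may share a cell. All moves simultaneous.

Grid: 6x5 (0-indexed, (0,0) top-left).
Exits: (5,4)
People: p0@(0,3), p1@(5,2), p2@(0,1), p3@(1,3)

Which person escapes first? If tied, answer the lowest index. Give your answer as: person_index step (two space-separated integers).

Answer: 1 2

Derivation:
Step 1: p0:(0,3)->(1,3) | p1:(5,2)->(5,3) | p2:(0,1)->(1,1) | p3:(1,3)->(2,3)
Step 2: p0:(1,3)->(2,3) | p1:(5,3)->(5,4)->EXIT | p2:(1,1)->(2,1) | p3:(2,3)->(3,3)
Step 3: p0:(2,3)->(3,3) | p1:escaped | p2:(2,1)->(3,1) | p3:(3,3)->(4,3)
Step 4: p0:(3,3)->(4,3) | p1:escaped | p2:(3,1)->(4,1) | p3:(4,3)->(5,3)
Step 5: p0:(4,3)->(5,3) | p1:escaped | p2:(4,1)->(5,1) | p3:(5,3)->(5,4)->EXIT
Step 6: p0:(5,3)->(5,4)->EXIT | p1:escaped | p2:(5,1)->(5,2) | p3:escaped
Step 7: p0:escaped | p1:escaped | p2:(5,2)->(5,3) | p3:escaped
Step 8: p0:escaped | p1:escaped | p2:(5,3)->(5,4)->EXIT | p3:escaped
Exit steps: [6, 2, 8, 5]
First to escape: p1 at step 2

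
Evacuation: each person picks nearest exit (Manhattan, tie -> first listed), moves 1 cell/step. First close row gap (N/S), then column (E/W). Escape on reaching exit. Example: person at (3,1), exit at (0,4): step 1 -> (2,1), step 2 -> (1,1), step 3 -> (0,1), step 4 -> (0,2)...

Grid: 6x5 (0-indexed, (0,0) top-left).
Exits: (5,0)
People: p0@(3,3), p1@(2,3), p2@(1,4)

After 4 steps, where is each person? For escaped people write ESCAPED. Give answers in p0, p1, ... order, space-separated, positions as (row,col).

Step 1: p0:(3,3)->(4,3) | p1:(2,3)->(3,3) | p2:(1,4)->(2,4)
Step 2: p0:(4,3)->(5,3) | p1:(3,3)->(4,3) | p2:(2,4)->(3,4)
Step 3: p0:(5,3)->(5,2) | p1:(4,3)->(5,3) | p2:(3,4)->(4,4)
Step 4: p0:(5,2)->(5,1) | p1:(5,3)->(5,2) | p2:(4,4)->(5,4)

(5,1) (5,2) (5,4)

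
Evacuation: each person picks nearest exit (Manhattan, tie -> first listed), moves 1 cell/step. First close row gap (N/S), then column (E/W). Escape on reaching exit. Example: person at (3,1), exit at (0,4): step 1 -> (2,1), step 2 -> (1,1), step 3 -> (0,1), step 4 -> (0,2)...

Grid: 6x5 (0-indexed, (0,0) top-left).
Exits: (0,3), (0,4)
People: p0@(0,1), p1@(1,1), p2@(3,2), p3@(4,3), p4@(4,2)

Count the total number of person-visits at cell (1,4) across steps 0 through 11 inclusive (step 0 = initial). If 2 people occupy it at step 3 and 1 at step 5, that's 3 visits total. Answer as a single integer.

Answer: 0

Derivation:
Step 0: p0@(0,1) p1@(1,1) p2@(3,2) p3@(4,3) p4@(4,2) -> at (1,4): 0 [-], cum=0
Step 1: p0@(0,2) p1@(0,1) p2@(2,2) p3@(3,3) p4@(3,2) -> at (1,4): 0 [-], cum=0
Step 2: p0@ESC p1@(0,2) p2@(1,2) p3@(2,3) p4@(2,2) -> at (1,4): 0 [-], cum=0
Step 3: p0@ESC p1@ESC p2@(0,2) p3@(1,3) p4@(1,2) -> at (1,4): 0 [-], cum=0
Step 4: p0@ESC p1@ESC p2@ESC p3@ESC p4@(0,2) -> at (1,4): 0 [-], cum=0
Step 5: p0@ESC p1@ESC p2@ESC p3@ESC p4@ESC -> at (1,4): 0 [-], cum=0
Total visits = 0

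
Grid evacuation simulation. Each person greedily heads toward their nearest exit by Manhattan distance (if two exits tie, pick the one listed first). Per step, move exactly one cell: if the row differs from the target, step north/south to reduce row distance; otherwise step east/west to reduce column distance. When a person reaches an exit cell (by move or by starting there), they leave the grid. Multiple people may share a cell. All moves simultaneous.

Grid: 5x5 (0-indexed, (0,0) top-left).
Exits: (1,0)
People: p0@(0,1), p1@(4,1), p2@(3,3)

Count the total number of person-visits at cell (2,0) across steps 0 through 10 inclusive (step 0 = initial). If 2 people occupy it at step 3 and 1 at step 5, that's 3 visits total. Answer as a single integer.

Answer: 0

Derivation:
Step 0: p0@(0,1) p1@(4,1) p2@(3,3) -> at (2,0): 0 [-], cum=0
Step 1: p0@(1,1) p1@(3,1) p2@(2,3) -> at (2,0): 0 [-], cum=0
Step 2: p0@ESC p1@(2,1) p2@(1,3) -> at (2,0): 0 [-], cum=0
Step 3: p0@ESC p1@(1,1) p2@(1,2) -> at (2,0): 0 [-], cum=0
Step 4: p0@ESC p1@ESC p2@(1,1) -> at (2,0): 0 [-], cum=0
Step 5: p0@ESC p1@ESC p2@ESC -> at (2,0): 0 [-], cum=0
Total visits = 0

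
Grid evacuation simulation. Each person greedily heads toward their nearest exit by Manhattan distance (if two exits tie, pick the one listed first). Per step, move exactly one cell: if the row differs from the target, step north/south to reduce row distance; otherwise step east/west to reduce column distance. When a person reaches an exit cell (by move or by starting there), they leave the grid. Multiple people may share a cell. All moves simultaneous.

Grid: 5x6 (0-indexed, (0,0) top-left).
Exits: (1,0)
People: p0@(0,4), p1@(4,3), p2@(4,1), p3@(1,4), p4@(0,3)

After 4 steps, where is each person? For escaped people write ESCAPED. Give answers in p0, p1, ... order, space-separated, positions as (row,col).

Step 1: p0:(0,4)->(1,4) | p1:(4,3)->(3,3) | p2:(4,1)->(3,1) | p3:(1,4)->(1,3) | p4:(0,3)->(1,3)
Step 2: p0:(1,4)->(1,3) | p1:(3,3)->(2,3) | p2:(3,1)->(2,1) | p3:(1,3)->(1,2) | p4:(1,3)->(1,2)
Step 3: p0:(1,3)->(1,2) | p1:(2,3)->(1,3) | p2:(2,1)->(1,1) | p3:(1,2)->(1,1) | p4:(1,2)->(1,1)
Step 4: p0:(1,2)->(1,1) | p1:(1,3)->(1,2) | p2:(1,1)->(1,0)->EXIT | p3:(1,1)->(1,0)->EXIT | p4:(1,1)->(1,0)->EXIT

(1,1) (1,2) ESCAPED ESCAPED ESCAPED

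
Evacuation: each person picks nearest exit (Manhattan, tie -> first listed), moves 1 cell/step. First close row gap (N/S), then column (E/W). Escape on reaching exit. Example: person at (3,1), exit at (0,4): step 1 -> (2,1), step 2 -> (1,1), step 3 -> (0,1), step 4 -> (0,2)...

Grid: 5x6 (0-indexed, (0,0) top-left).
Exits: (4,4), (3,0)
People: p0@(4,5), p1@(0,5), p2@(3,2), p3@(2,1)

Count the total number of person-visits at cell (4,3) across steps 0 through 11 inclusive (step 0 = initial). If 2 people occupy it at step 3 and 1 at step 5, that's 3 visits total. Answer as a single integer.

Step 0: p0@(4,5) p1@(0,5) p2@(3,2) p3@(2,1) -> at (4,3): 0 [-], cum=0
Step 1: p0@ESC p1@(1,5) p2@(3,1) p3@(3,1) -> at (4,3): 0 [-], cum=0
Step 2: p0@ESC p1@(2,5) p2@ESC p3@ESC -> at (4,3): 0 [-], cum=0
Step 3: p0@ESC p1@(3,5) p2@ESC p3@ESC -> at (4,3): 0 [-], cum=0
Step 4: p0@ESC p1@(4,5) p2@ESC p3@ESC -> at (4,3): 0 [-], cum=0
Step 5: p0@ESC p1@ESC p2@ESC p3@ESC -> at (4,3): 0 [-], cum=0
Total visits = 0

Answer: 0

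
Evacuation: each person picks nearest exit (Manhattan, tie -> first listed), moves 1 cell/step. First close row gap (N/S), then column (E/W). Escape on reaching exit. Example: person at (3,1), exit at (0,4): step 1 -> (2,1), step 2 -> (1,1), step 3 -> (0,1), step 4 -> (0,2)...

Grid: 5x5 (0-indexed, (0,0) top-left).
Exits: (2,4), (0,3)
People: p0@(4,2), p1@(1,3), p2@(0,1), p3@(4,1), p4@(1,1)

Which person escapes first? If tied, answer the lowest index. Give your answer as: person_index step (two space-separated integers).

Answer: 1 1

Derivation:
Step 1: p0:(4,2)->(3,2) | p1:(1,3)->(0,3)->EXIT | p2:(0,1)->(0,2) | p3:(4,1)->(3,1) | p4:(1,1)->(0,1)
Step 2: p0:(3,2)->(2,2) | p1:escaped | p2:(0,2)->(0,3)->EXIT | p3:(3,1)->(2,1) | p4:(0,1)->(0,2)
Step 3: p0:(2,2)->(2,3) | p1:escaped | p2:escaped | p3:(2,1)->(2,2) | p4:(0,2)->(0,3)->EXIT
Step 4: p0:(2,3)->(2,4)->EXIT | p1:escaped | p2:escaped | p3:(2,2)->(2,3) | p4:escaped
Step 5: p0:escaped | p1:escaped | p2:escaped | p3:(2,3)->(2,4)->EXIT | p4:escaped
Exit steps: [4, 1, 2, 5, 3]
First to escape: p1 at step 1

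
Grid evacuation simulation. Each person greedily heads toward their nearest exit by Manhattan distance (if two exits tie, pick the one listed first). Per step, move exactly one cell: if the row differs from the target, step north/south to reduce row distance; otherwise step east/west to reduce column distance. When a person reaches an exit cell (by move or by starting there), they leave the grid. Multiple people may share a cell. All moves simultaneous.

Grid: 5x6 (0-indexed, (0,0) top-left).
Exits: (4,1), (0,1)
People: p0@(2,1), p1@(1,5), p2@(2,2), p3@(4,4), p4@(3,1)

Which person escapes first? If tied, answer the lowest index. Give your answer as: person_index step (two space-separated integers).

Answer: 4 1

Derivation:
Step 1: p0:(2,1)->(3,1) | p1:(1,5)->(0,5) | p2:(2,2)->(3,2) | p3:(4,4)->(4,3) | p4:(3,1)->(4,1)->EXIT
Step 2: p0:(3,1)->(4,1)->EXIT | p1:(0,5)->(0,4) | p2:(3,2)->(4,2) | p3:(4,3)->(4,2) | p4:escaped
Step 3: p0:escaped | p1:(0,4)->(0,3) | p2:(4,2)->(4,1)->EXIT | p3:(4,2)->(4,1)->EXIT | p4:escaped
Step 4: p0:escaped | p1:(0,3)->(0,2) | p2:escaped | p3:escaped | p4:escaped
Step 5: p0:escaped | p1:(0,2)->(0,1)->EXIT | p2:escaped | p3:escaped | p4:escaped
Exit steps: [2, 5, 3, 3, 1]
First to escape: p4 at step 1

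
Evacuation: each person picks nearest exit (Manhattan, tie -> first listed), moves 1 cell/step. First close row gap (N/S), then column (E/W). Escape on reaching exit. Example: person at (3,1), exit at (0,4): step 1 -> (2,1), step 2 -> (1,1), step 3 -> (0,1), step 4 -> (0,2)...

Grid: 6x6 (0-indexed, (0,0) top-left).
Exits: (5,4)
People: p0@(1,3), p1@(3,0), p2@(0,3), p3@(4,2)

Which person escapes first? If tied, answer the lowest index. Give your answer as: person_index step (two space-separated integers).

Answer: 3 3

Derivation:
Step 1: p0:(1,3)->(2,3) | p1:(3,0)->(4,0) | p2:(0,3)->(1,3) | p3:(4,2)->(5,2)
Step 2: p0:(2,3)->(3,3) | p1:(4,0)->(5,0) | p2:(1,3)->(2,3) | p3:(5,2)->(5,3)
Step 3: p0:(3,3)->(4,3) | p1:(5,0)->(5,1) | p2:(2,3)->(3,3) | p3:(5,3)->(5,4)->EXIT
Step 4: p0:(4,3)->(5,3) | p1:(5,1)->(5,2) | p2:(3,3)->(4,3) | p3:escaped
Step 5: p0:(5,3)->(5,4)->EXIT | p1:(5,2)->(5,3) | p2:(4,3)->(5,3) | p3:escaped
Step 6: p0:escaped | p1:(5,3)->(5,4)->EXIT | p2:(5,3)->(5,4)->EXIT | p3:escaped
Exit steps: [5, 6, 6, 3]
First to escape: p3 at step 3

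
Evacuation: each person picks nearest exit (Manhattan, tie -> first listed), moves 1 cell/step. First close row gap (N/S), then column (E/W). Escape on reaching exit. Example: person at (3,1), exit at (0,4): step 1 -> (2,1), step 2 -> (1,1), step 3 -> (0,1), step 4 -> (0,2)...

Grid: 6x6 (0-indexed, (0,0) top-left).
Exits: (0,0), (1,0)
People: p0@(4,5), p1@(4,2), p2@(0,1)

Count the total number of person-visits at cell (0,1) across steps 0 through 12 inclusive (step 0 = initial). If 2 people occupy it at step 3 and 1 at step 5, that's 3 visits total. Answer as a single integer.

Step 0: p0@(4,5) p1@(4,2) p2@(0,1) -> at (0,1): 1 [p2], cum=1
Step 1: p0@(3,5) p1@(3,2) p2@ESC -> at (0,1): 0 [-], cum=1
Step 2: p0@(2,5) p1@(2,2) p2@ESC -> at (0,1): 0 [-], cum=1
Step 3: p0@(1,5) p1@(1,2) p2@ESC -> at (0,1): 0 [-], cum=1
Step 4: p0@(1,4) p1@(1,1) p2@ESC -> at (0,1): 0 [-], cum=1
Step 5: p0@(1,3) p1@ESC p2@ESC -> at (0,1): 0 [-], cum=1
Step 6: p0@(1,2) p1@ESC p2@ESC -> at (0,1): 0 [-], cum=1
Step 7: p0@(1,1) p1@ESC p2@ESC -> at (0,1): 0 [-], cum=1
Step 8: p0@ESC p1@ESC p2@ESC -> at (0,1): 0 [-], cum=1
Total visits = 1

Answer: 1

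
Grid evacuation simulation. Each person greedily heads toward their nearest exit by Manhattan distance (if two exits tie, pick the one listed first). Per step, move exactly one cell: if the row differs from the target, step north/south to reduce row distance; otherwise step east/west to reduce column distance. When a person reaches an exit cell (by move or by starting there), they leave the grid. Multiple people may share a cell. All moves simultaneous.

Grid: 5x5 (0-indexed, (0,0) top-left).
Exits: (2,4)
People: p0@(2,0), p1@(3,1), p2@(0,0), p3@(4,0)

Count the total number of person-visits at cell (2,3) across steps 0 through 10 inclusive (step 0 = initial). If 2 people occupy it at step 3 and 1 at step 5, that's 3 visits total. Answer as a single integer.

Answer: 4

Derivation:
Step 0: p0@(2,0) p1@(3,1) p2@(0,0) p3@(4,0) -> at (2,3): 0 [-], cum=0
Step 1: p0@(2,1) p1@(2,1) p2@(1,0) p3@(3,0) -> at (2,3): 0 [-], cum=0
Step 2: p0@(2,2) p1@(2,2) p2@(2,0) p3@(2,0) -> at (2,3): 0 [-], cum=0
Step 3: p0@(2,3) p1@(2,3) p2@(2,1) p3@(2,1) -> at (2,3): 2 [p0,p1], cum=2
Step 4: p0@ESC p1@ESC p2@(2,2) p3@(2,2) -> at (2,3): 0 [-], cum=2
Step 5: p0@ESC p1@ESC p2@(2,3) p3@(2,3) -> at (2,3): 2 [p2,p3], cum=4
Step 6: p0@ESC p1@ESC p2@ESC p3@ESC -> at (2,3): 0 [-], cum=4
Total visits = 4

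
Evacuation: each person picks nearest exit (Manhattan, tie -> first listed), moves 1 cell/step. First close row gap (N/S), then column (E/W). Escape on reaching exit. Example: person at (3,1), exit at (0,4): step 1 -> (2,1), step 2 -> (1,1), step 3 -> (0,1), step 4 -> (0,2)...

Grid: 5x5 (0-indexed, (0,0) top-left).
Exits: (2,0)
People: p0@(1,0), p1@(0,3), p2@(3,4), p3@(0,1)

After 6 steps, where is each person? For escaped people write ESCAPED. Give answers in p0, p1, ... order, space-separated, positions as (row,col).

Step 1: p0:(1,0)->(2,0)->EXIT | p1:(0,3)->(1,3) | p2:(3,4)->(2,4) | p3:(0,1)->(1,1)
Step 2: p0:escaped | p1:(1,3)->(2,3) | p2:(2,4)->(2,3) | p3:(1,1)->(2,1)
Step 3: p0:escaped | p1:(2,3)->(2,2) | p2:(2,3)->(2,2) | p3:(2,1)->(2,0)->EXIT
Step 4: p0:escaped | p1:(2,2)->(2,1) | p2:(2,2)->(2,1) | p3:escaped
Step 5: p0:escaped | p1:(2,1)->(2,0)->EXIT | p2:(2,1)->(2,0)->EXIT | p3:escaped

ESCAPED ESCAPED ESCAPED ESCAPED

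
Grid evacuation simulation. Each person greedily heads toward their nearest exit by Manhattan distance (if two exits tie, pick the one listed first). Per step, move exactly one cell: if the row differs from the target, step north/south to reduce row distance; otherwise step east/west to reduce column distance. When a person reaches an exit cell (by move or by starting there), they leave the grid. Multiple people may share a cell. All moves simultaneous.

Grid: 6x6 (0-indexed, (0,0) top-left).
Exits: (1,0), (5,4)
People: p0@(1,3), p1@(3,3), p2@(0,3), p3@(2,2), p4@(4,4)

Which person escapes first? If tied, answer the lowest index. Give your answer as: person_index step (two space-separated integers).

Answer: 4 1

Derivation:
Step 1: p0:(1,3)->(1,2) | p1:(3,3)->(4,3) | p2:(0,3)->(1,3) | p3:(2,2)->(1,2) | p4:(4,4)->(5,4)->EXIT
Step 2: p0:(1,2)->(1,1) | p1:(4,3)->(5,3) | p2:(1,3)->(1,2) | p3:(1,2)->(1,1) | p4:escaped
Step 3: p0:(1,1)->(1,0)->EXIT | p1:(5,3)->(5,4)->EXIT | p2:(1,2)->(1,1) | p3:(1,1)->(1,0)->EXIT | p4:escaped
Step 4: p0:escaped | p1:escaped | p2:(1,1)->(1,0)->EXIT | p3:escaped | p4:escaped
Exit steps: [3, 3, 4, 3, 1]
First to escape: p4 at step 1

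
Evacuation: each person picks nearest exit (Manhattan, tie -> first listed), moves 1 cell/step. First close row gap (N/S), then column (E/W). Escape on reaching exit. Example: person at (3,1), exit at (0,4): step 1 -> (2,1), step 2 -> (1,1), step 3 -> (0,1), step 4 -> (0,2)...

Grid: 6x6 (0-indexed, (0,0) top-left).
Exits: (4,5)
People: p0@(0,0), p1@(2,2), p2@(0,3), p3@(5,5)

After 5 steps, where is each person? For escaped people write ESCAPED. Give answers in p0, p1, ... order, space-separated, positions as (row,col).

Step 1: p0:(0,0)->(1,0) | p1:(2,2)->(3,2) | p2:(0,3)->(1,3) | p3:(5,5)->(4,5)->EXIT
Step 2: p0:(1,0)->(2,0) | p1:(3,2)->(4,2) | p2:(1,3)->(2,3) | p3:escaped
Step 3: p0:(2,0)->(3,0) | p1:(4,2)->(4,3) | p2:(2,3)->(3,3) | p3:escaped
Step 4: p0:(3,0)->(4,0) | p1:(4,3)->(4,4) | p2:(3,3)->(4,3) | p3:escaped
Step 5: p0:(4,0)->(4,1) | p1:(4,4)->(4,5)->EXIT | p2:(4,3)->(4,4) | p3:escaped

(4,1) ESCAPED (4,4) ESCAPED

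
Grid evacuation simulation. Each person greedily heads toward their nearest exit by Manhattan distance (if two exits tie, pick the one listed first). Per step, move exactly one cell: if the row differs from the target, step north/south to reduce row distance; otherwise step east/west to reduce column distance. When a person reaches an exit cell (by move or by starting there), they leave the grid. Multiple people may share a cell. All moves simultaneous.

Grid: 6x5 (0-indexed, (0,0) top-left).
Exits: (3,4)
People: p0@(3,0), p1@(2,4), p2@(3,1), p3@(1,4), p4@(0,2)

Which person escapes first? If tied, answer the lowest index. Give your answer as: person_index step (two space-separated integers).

Step 1: p0:(3,0)->(3,1) | p1:(2,4)->(3,4)->EXIT | p2:(3,1)->(3,2) | p3:(1,4)->(2,4) | p4:(0,2)->(1,2)
Step 2: p0:(3,1)->(3,2) | p1:escaped | p2:(3,2)->(3,3) | p3:(2,4)->(3,4)->EXIT | p4:(1,2)->(2,2)
Step 3: p0:(3,2)->(3,3) | p1:escaped | p2:(3,3)->(3,4)->EXIT | p3:escaped | p4:(2,2)->(3,2)
Step 4: p0:(3,3)->(3,4)->EXIT | p1:escaped | p2:escaped | p3:escaped | p4:(3,2)->(3,3)
Step 5: p0:escaped | p1:escaped | p2:escaped | p3:escaped | p4:(3,3)->(3,4)->EXIT
Exit steps: [4, 1, 3, 2, 5]
First to escape: p1 at step 1

Answer: 1 1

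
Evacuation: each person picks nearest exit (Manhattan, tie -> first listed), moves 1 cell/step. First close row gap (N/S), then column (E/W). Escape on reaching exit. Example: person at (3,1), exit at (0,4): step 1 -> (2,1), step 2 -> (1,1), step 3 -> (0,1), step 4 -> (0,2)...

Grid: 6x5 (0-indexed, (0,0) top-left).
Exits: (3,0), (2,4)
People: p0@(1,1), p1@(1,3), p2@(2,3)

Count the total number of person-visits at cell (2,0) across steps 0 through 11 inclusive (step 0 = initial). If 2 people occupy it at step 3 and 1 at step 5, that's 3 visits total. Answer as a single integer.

Answer: 0

Derivation:
Step 0: p0@(1,1) p1@(1,3) p2@(2,3) -> at (2,0): 0 [-], cum=0
Step 1: p0@(2,1) p1@(2,3) p2@ESC -> at (2,0): 0 [-], cum=0
Step 2: p0@(3,1) p1@ESC p2@ESC -> at (2,0): 0 [-], cum=0
Step 3: p0@ESC p1@ESC p2@ESC -> at (2,0): 0 [-], cum=0
Total visits = 0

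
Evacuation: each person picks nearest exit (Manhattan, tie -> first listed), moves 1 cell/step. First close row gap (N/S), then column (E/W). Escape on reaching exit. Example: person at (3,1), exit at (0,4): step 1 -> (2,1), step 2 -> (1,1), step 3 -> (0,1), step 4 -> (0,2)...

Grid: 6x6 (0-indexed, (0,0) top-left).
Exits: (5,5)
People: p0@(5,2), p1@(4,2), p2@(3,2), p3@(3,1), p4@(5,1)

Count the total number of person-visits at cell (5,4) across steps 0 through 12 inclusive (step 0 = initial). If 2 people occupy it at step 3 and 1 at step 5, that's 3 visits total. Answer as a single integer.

Step 0: p0@(5,2) p1@(4,2) p2@(3,2) p3@(3,1) p4@(5,1) -> at (5,4): 0 [-], cum=0
Step 1: p0@(5,3) p1@(5,2) p2@(4,2) p3@(4,1) p4@(5,2) -> at (5,4): 0 [-], cum=0
Step 2: p0@(5,4) p1@(5,3) p2@(5,2) p3@(5,1) p4@(5,3) -> at (5,4): 1 [p0], cum=1
Step 3: p0@ESC p1@(5,4) p2@(5,3) p3@(5,2) p4@(5,4) -> at (5,4): 2 [p1,p4], cum=3
Step 4: p0@ESC p1@ESC p2@(5,4) p3@(5,3) p4@ESC -> at (5,4): 1 [p2], cum=4
Step 5: p0@ESC p1@ESC p2@ESC p3@(5,4) p4@ESC -> at (5,4): 1 [p3], cum=5
Step 6: p0@ESC p1@ESC p2@ESC p3@ESC p4@ESC -> at (5,4): 0 [-], cum=5
Total visits = 5

Answer: 5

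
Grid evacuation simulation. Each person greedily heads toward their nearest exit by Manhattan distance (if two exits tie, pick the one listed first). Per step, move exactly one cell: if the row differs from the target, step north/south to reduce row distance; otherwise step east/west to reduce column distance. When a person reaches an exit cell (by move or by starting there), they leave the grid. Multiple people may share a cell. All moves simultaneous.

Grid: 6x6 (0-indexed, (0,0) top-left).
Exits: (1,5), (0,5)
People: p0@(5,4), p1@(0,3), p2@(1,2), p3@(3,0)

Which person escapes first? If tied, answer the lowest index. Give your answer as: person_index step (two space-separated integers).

Answer: 1 2

Derivation:
Step 1: p0:(5,4)->(4,4) | p1:(0,3)->(0,4) | p2:(1,2)->(1,3) | p3:(3,0)->(2,0)
Step 2: p0:(4,4)->(3,4) | p1:(0,4)->(0,5)->EXIT | p2:(1,3)->(1,4) | p3:(2,0)->(1,0)
Step 3: p0:(3,4)->(2,4) | p1:escaped | p2:(1,4)->(1,5)->EXIT | p3:(1,0)->(1,1)
Step 4: p0:(2,4)->(1,4) | p1:escaped | p2:escaped | p3:(1,1)->(1,2)
Step 5: p0:(1,4)->(1,5)->EXIT | p1:escaped | p2:escaped | p3:(1,2)->(1,3)
Step 6: p0:escaped | p1:escaped | p2:escaped | p3:(1,3)->(1,4)
Step 7: p0:escaped | p1:escaped | p2:escaped | p3:(1,4)->(1,5)->EXIT
Exit steps: [5, 2, 3, 7]
First to escape: p1 at step 2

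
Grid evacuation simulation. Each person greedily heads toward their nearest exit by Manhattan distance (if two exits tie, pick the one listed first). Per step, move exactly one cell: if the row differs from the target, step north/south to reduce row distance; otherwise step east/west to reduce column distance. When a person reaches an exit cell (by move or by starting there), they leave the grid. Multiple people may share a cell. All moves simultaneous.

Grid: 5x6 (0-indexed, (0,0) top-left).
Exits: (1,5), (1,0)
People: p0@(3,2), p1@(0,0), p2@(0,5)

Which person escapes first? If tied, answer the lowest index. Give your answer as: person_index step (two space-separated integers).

Step 1: p0:(3,2)->(2,2) | p1:(0,0)->(1,0)->EXIT | p2:(0,5)->(1,5)->EXIT
Step 2: p0:(2,2)->(1,2) | p1:escaped | p2:escaped
Step 3: p0:(1,2)->(1,1) | p1:escaped | p2:escaped
Step 4: p0:(1,1)->(1,0)->EXIT | p1:escaped | p2:escaped
Exit steps: [4, 1, 1]
First to escape: p1 at step 1

Answer: 1 1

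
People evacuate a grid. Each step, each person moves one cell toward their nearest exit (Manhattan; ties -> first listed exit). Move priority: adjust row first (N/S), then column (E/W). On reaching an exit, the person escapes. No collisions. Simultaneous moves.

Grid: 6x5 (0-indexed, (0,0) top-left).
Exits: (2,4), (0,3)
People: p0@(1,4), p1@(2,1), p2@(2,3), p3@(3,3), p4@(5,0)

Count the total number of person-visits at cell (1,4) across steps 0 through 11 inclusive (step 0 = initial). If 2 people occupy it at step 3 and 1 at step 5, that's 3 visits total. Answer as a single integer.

Answer: 1

Derivation:
Step 0: p0@(1,4) p1@(2,1) p2@(2,3) p3@(3,3) p4@(5,0) -> at (1,4): 1 [p0], cum=1
Step 1: p0@ESC p1@(2,2) p2@ESC p3@(2,3) p4@(4,0) -> at (1,4): 0 [-], cum=1
Step 2: p0@ESC p1@(2,3) p2@ESC p3@ESC p4@(3,0) -> at (1,4): 0 [-], cum=1
Step 3: p0@ESC p1@ESC p2@ESC p3@ESC p4@(2,0) -> at (1,4): 0 [-], cum=1
Step 4: p0@ESC p1@ESC p2@ESC p3@ESC p4@(2,1) -> at (1,4): 0 [-], cum=1
Step 5: p0@ESC p1@ESC p2@ESC p3@ESC p4@(2,2) -> at (1,4): 0 [-], cum=1
Step 6: p0@ESC p1@ESC p2@ESC p3@ESC p4@(2,3) -> at (1,4): 0 [-], cum=1
Step 7: p0@ESC p1@ESC p2@ESC p3@ESC p4@ESC -> at (1,4): 0 [-], cum=1
Total visits = 1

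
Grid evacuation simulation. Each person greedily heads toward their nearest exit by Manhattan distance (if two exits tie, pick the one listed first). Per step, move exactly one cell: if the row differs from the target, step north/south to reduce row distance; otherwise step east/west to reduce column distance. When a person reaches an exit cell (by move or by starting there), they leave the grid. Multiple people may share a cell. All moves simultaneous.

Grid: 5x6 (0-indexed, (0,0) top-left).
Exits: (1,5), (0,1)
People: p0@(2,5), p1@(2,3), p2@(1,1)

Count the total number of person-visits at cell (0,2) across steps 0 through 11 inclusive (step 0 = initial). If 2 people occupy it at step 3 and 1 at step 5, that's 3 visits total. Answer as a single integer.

Answer: 0

Derivation:
Step 0: p0@(2,5) p1@(2,3) p2@(1,1) -> at (0,2): 0 [-], cum=0
Step 1: p0@ESC p1@(1,3) p2@ESC -> at (0,2): 0 [-], cum=0
Step 2: p0@ESC p1@(1,4) p2@ESC -> at (0,2): 0 [-], cum=0
Step 3: p0@ESC p1@ESC p2@ESC -> at (0,2): 0 [-], cum=0
Total visits = 0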